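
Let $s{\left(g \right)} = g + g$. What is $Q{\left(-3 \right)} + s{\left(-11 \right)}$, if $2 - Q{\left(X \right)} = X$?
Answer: $-17$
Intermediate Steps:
$s{\left(g \right)} = 2 g$
$Q{\left(X \right)} = 2 - X$
$Q{\left(-3 \right)} + s{\left(-11 \right)} = \left(2 - -3\right) + 2 \left(-11\right) = \left(2 + 3\right) - 22 = 5 - 22 = -17$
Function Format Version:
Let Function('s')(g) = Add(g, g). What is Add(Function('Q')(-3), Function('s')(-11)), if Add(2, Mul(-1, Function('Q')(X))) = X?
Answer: -17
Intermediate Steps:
Function('s')(g) = Mul(2, g)
Function('Q')(X) = Add(2, Mul(-1, X))
Add(Function('Q')(-3), Function('s')(-11)) = Add(Add(2, Mul(-1, -3)), Mul(2, -11)) = Add(Add(2, 3), -22) = Add(5, -22) = -17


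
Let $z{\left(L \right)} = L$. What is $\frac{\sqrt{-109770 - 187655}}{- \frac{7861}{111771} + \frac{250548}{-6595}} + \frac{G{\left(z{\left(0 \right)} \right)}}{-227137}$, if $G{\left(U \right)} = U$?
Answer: $- \frac{3685648725 i \sqrt{11897}}{28055843803} \approx - 14.329 i$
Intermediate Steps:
$\frac{\sqrt{-109770 - 187655}}{- \frac{7861}{111771} + \frac{250548}{-6595}} + \frac{G{\left(z{\left(0 \right)} \right)}}{-227137} = \frac{\sqrt{-109770 - 187655}}{- \frac{7861}{111771} + \frac{250548}{-6595}} + \frac{0}{-227137} = \frac{\sqrt{-297425}}{\left(-7861\right) \frac{1}{111771} + 250548 \left(- \frac{1}{6595}\right)} + 0 \left(- \frac{1}{227137}\right) = \frac{5 i \sqrt{11897}}{- \frac{7861}{111771} - \frac{250548}{6595}} + 0 = \frac{5 i \sqrt{11897}}{- \frac{28055843803}{737129745}} + 0 = 5 i \sqrt{11897} \left(- \frac{737129745}{28055843803}\right) + 0 = - \frac{3685648725 i \sqrt{11897}}{28055843803} + 0 = - \frac{3685648725 i \sqrt{11897}}{28055843803}$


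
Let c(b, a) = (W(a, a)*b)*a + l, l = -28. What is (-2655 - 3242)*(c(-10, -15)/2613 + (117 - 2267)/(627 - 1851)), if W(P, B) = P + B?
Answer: -74378861/533052 ≈ -139.53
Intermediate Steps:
W(P, B) = B + P
c(b, a) = -28 + 2*b*a**2 (c(b, a) = ((a + a)*b)*a - 28 = ((2*a)*b)*a - 28 = (2*a*b)*a - 28 = 2*b*a**2 - 28 = -28 + 2*b*a**2)
(-2655 - 3242)*(c(-10, -15)/2613 + (117 - 2267)/(627 - 1851)) = (-2655 - 3242)*((-28 + 2*(-10)*(-15)**2)/2613 + (117 - 2267)/(627 - 1851)) = -5897*((-28 + 2*(-10)*225)*(1/2613) - 2150/(-1224)) = -5897*((-28 - 4500)*(1/2613) - 2150*(-1/1224)) = -5897*(-4528*1/2613 + 1075/612) = -5897*(-4528/2613 + 1075/612) = -5897*12613/533052 = -74378861/533052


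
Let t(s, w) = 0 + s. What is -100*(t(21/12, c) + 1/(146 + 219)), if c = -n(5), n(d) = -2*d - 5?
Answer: -12795/73 ≈ -175.27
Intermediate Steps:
n(d) = -5 - 2*d
c = 15 (c = -(-5 - 2*5) = -(-5 - 10) = -1*(-15) = 15)
t(s, w) = s
-100*(t(21/12, c) + 1/(146 + 219)) = -100*(21/12 + 1/(146 + 219)) = -100*(21*(1/12) + 1/365) = -100*(7/4 + 1/365) = -100*2559/1460 = -12795/73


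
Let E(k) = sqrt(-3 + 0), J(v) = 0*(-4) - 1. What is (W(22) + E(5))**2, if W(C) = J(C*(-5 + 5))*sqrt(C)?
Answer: 19 - 2*I*sqrt(66) ≈ 19.0 - 16.248*I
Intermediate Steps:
J(v) = -1 (J(v) = 0 - 1 = -1)
W(C) = -sqrt(C)
E(k) = I*sqrt(3) (E(k) = sqrt(-3) = I*sqrt(3))
(W(22) + E(5))**2 = (-sqrt(22) + I*sqrt(3))**2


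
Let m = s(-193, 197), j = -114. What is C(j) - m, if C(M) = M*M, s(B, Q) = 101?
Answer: 12895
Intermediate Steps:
C(M) = M**2
m = 101
C(j) - m = (-114)**2 - 1*101 = 12996 - 101 = 12895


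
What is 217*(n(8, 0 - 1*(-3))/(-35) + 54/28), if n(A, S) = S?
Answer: 3999/10 ≈ 399.90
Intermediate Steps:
217*(n(8, 0 - 1*(-3))/(-35) + 54/28) = 217*((0 - 1*(-3))/(-35) + 54/28) = 217*((0 + 3)*(-1/35) + 54*(1/28)) = 217*(3*(-1/35) + 27/14) = 217*(-3/35 + 27/14) = 217*(129/70) = 3999/10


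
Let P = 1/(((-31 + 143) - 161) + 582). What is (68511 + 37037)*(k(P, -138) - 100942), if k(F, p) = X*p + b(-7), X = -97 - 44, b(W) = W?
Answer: -8601212068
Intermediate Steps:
P = 1/533 (P = 1/((112 - 161) + 582) = 1/(-49 + 582) = 1/533 ≈ 0.0018762)
X = -141
k(F, p) = -7 - 141*p (k(F, p) = -141*p - 7 = -7 - 141*p)
(68511 + 37037)*(k(P, -138) - 100942) = (68511 + 37037)*((-7 - 141*(-138)) - 100942) = 105548*((-7 + 19458) - 100942) = 105548*(19451 - 100942) = 105548*(-81491) = -8601212068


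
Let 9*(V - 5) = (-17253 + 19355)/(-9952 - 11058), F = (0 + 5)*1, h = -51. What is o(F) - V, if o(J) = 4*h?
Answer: -19758854/94545 ≈ -208.99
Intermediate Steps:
F = 5 (F = 5*1 = 5)
V = 471674/94545 (V = 5 + ((-17253 + 19355)/(-9952 - 11058))/9 = 5 + (2102/(-21010))/9 = 5 + (2102*(-1/21010))/9 = 5 + (⅑)*(-1051/10505) = 5 - 1051/94545 = 471674/94545 ≈ 4.9889)
o(J) = -204 (o(J) = 4*(-51) = -204)
o(F) - V = -204 - 1*471674/94545 = -204 - 471674/94545 = -19758854/94545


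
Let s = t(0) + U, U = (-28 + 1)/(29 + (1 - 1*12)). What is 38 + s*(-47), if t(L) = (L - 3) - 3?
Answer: 781/2 ≈ 390.50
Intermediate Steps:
t(L) = -6 + L (t(L) = (-3 + L) - 3 = -6 + L)
U = -3/2 (U = -27/(29 + (1 - 12)) = -27/(29 - 11) = -27/18 = -27*1/18 = -3/2 ≈ -1.5000)
s = -15/2 (s = (-6 + 0) - 3/2 = -6 - 3/2 = -15/2 ≈ -7.5000)
38 + s*(-47) = 38 - 15/2*(-47) = 38 + 705/2 = 781/2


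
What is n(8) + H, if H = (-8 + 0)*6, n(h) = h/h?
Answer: -47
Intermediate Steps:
n(h) = 1
H = -48 (H = -8*6 = -48)
n(8) + H = 1 - 48 = -47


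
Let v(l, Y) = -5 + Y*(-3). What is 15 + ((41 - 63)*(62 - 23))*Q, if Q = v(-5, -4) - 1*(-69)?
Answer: -65193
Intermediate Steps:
v(l, Y) = -5 - 3*Y
Q = 76 (Q = (-5 - 3*(-4)) - 1*(-69) = (-5 + 12) + 69 = 7 + 69 = 76)
15 + ((41 - 63)*(62 - 23))*Q = 15 + ((41 - 63)*(62 - 23))*76 = 15 - 22*39*76 = 15 - 858*76 = 15 - 65208 = -65193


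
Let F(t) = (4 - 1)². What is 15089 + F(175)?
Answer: 15098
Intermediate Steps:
F(t) = 9 (F(t) = 3² = 9)
15089 + F(175) = 15089 + 9 = 15098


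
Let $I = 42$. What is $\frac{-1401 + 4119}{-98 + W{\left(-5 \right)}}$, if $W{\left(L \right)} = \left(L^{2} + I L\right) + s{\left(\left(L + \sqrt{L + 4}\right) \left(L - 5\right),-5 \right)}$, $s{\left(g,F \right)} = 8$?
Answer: $- \frac{2718}{275} \approx -9.8836$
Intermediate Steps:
$W{\left(L \right)} = 8 + L^{2} + 42 L$ ($W{\left(L \right)} = \left(L^{2} + 42 L\right) + 8 = 8 + L^{2} + 42 L$)
$\frac{-1401 + 4119}{-98 + W{\left(-5 \right)}} = \frac{-1401 + 4119}{-98 + \left(8 + \left(-5\right)^{2} + 42 \left(-5\right)\right)} = \frac{2718}{-98 + \left(8 + 25 - 210\right)} = \frac{2718}{-98 - 177} = \frac{2718}{-275} = 2718 \left(- \frac{1}{275}\right) = - \frac{2718}{275}$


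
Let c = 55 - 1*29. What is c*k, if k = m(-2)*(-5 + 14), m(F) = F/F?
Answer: 234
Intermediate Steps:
m(F) = 1
k = 9 (k = 1*(-5 + 14) = 1*9 = 9)
c = 26 (c = 55 - 29 = 26)
c*k = 26*9 = 234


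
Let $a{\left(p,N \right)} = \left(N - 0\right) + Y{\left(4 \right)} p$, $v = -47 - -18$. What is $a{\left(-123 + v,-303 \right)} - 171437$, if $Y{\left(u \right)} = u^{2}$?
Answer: $-174172$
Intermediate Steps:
$v = -29$ ($v = -47 + 18 = -29$)
$a{\left(p,N \right)} = N + 16 p$ ($a{\left(p,N \right)} = \left(N - 0\right) + 4^{2} p = \left(N + 0\right) + 16 p = N + 16 p$)
$a{\left(-123 + v,-303 \right)} - 171437 = \left(-303 + 16 \left(-123 - 29\right)\right) - 171437 = \left(-303 + 16 \left(-152\right)\right) - 171437 = \left(-303 - 2432\right) - 171437 = -2735 - 171437 = -174172$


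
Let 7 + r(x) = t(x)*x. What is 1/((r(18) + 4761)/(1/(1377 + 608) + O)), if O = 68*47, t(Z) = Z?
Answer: 6344061/10079830 ≈ 0.62938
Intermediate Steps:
O = 3196
r(x) = -7 + x² (r(x) = -7 + x*x = -7 + x²)
1/((r(18) + 4761)/(1/(1377 + 608) + O)) = 1/(((-7 + 18²) + 4761)/(1/(1377 + 608) + 3196)) = 1/(((-7 + 324) + 4761)/(1/1985 + 3196)) = 1/((317 + 4761)/(1/1985 + 3196)) = 1/(5078/(6344061/1985)) = 1/(5078*(1985/6344061)) = 1/(10079830/6344061) = 6344061/10079830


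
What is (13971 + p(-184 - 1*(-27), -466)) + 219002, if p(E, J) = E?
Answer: 232816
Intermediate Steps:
(13971 + p(-184 - 1*(-27), -466)) + 219002 = (13971 + (-184 - 1*(-27))) + 219002 = (13971 + (-184 + 27)) + 219002 = (13971 - 157) + 219002 = 13814 + 219002 = 232816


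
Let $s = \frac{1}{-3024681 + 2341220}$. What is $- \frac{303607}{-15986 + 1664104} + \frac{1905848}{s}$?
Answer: $- \frac{2146793644909679111}{1648118} \approx -1.3026 \cdot 10^{12}$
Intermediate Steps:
$s = - \frac{1}{683461}$ ($s = \frac{1}{-683461} = - \frac{1}{683461} \approx -1.4631 \cdot 10^{-6}$)
$- \frac{303607}{-15986 + 1664104} + \frac{1905848}{s} = - \frac{303607}{-15986 + 1664104} + \frac{1905848}{- \frac{1}{683461}} = - \frac{303607}{1648118} + 1905848 \left(-683461\right) = \left(-303607\right) \frac{1}{1648118} - 1302572779928 = - \frac{303607}{1648118} - 1302572779928 = - \frac{2146793644909679111}{1648118}$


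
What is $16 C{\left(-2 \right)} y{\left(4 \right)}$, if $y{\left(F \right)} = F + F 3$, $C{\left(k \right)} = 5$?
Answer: $1280$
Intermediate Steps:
$y{\left(F \right)} = 4 F$ ($y{\left(F \right)} = F + 3 F = 4 F$)
$16 C{\left(-2 \right)} y{\left(4 \right)} = 16 \cdot 5 \cdot 4 \cdot 4 = 80 \cdot 16 = 1280$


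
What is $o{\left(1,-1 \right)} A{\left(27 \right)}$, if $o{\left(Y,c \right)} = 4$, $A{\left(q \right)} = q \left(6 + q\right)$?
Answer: $3564$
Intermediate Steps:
$o{\left(1,-1 \right)} A{\left(27 \right)} = 4 \cdot 27 \left(6 + 27\right) = 4 \cdot 27 \cdot 33 = 4 \cdot 891 = 3564$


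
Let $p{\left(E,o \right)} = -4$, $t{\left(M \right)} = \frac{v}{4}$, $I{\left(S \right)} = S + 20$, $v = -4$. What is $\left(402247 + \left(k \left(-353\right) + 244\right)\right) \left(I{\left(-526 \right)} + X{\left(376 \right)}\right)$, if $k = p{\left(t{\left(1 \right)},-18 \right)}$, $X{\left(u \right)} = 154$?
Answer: $-142173856$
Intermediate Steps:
$I{\left(S \right)} = 20 + S$
$t{\left(M \right)} = -1$ ($t{\left(M \right)} = - \frac{4}{4} = \left(-4\right) \frac{1}{4} = -1$)
$k = -4$
$\left(402247 + \left(k \left(-353\right) + 244\right)\right) \left(I{\left(-526 \right)} + X{\left(376 \right)}\right) = \left(402247 + \left(\left(-4\right) \left(-353\right) + 244\right)\right) \left(\left(20 - 526\right) + 154\right) = \left(402247 + \left(1412 + 244\right)\right) \left(-506 + 154\right) = \left(402247 + 1656\right) \left(-352\right) = 403903 \left(-352\right) = -142173856$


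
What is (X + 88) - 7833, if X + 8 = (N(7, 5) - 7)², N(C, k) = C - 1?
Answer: -7752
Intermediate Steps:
N(C, k) = -1 + C
X = -7 (X = -8 + ((-1 + 7) - 7)² = -8 + (6 - 7)² = -8 + (-1)² = -8 + 1 = -7)
(X + 88) - 7833 = (-7 + 88) - 7833 = 81 - 7833 = -7752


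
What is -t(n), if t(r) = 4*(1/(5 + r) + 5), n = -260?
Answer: -5096/255 ≈ -19.984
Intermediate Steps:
t(r) = 20 + 4/(5 + r) (t(r) = 4*(5 + 1/(5 + r)) = 20 + 4/(5 + r))
-t(n) = -4*(26 + 5*(-260))/(5 - 260) = -4*(26 - 1300)/(-255) = -4*(-1)*(-1274)/255 = -1*5096/255 = -5096/255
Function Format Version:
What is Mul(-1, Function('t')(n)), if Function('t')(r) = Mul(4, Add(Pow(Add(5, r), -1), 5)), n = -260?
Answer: Rational(-5096, 255) ≈ -19.984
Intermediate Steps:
Function('t')(r) = Add(20, Mul(4, Pow(Add(5, r), -1))) (Function('t')(r) = Mul(4, Add(5, Pow(Add(5, r), -1))) = Add(20, Mul(4, Pow(Add(5, r), -1))))
Mul(-1, Function('t')(n)) = Mul(-1, Mul(4, Pow(Add(5, -260), -1), Add(26, Mul(5, -260)))) = Mul(-1, Mul(4, Pow(-255, -1), Add(26, -1300))) = Mul(-1, Mul(4, Rational(-1, 255), -1274)) = Mul(-1, Rational(5096, 255)) = Rational(-5096, 255)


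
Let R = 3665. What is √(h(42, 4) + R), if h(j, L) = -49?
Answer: 4*√226 ≈ 60.133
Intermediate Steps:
√(h(42, 4) + R) = √(-49 + 3665) = √3616 = 4*√226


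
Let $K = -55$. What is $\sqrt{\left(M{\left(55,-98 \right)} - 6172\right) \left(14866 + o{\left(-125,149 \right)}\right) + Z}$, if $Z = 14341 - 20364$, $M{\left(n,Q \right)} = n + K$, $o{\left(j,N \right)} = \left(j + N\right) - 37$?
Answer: $i \sqrt{91678739} \approx 9574.9 i$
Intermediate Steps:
$o{\left(j,N \right)} = -37 + N + j$ ($o{\left(j,N \right)} = \left(N + j\right) - 37 = -37 + N + j$)
$M{\left(n,Q \right)} = -55 + n$ ($M{\left(n,Q \right)} = n - 55 = -55 + n$)
$Z = -6023$ ($Z = 14341 - 20364 = -6023$)
$\sqrt{\left(M{\left(55,-98 \right)} - 6172\right) \left(14866 + o{\left(-125,149 \right)}\right) + Z} = \sqrt{\left(\left(-55 + 55\right) - 6172\right) \left(14866 - 13\right) - 6023} = \sqrt{\left(0 - 6172\right) \left(14866 - 13\right) - 6023} = \sqrt{\left(-6172\right) 14853 - 6023} = \sqrt{-91672716 - 6023} = \sqrt{-91678739} = i \sqrt{91678739}$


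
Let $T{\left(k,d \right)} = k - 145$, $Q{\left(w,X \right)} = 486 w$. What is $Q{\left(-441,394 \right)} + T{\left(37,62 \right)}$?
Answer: $-214434$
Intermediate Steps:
$T{\left(k,d \right)} = -145 + k$
$Q{\left(-441,394 \right)} + T{\left(37,62 \right)} = 486 \left(-441\right) + \left(-145 + 37\right) = -214326 - 108 = -214434$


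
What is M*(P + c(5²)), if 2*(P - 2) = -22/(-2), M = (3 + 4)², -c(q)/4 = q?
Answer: -9065/2 ≈ -4532.5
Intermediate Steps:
c(q) = -4*q
M = 49 (M = 7² = 49)
P = 15/2 (P = 2 + (-22/(-2))/2 = 2 + (-22*(-½))/2 = 2 + (½)*11 = 2 + 11/2 = 15/2 ≈ 7.5000)
M*(P + c(5²)) = 49*(15/2 - 4*5²) = 49*(15/2 - 4*25) = 49*(15/2 - 100) = 49*(-185/2) = -9065/2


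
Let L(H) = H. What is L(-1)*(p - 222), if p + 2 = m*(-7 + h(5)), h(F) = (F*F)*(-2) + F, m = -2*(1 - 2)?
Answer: 328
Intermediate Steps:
m = 2 (m = -2*(-1) = 2)
h(F) = F - 2*F**2 (h(F) = F**2*(-2) + F = -2*F**2 + F = F - 2*F**2)
p = -106 (p = -2 + 2*(-7 + 5*(1 - 2*5)) = -2 + 2*(-7 + 5*(1 - 10)) = -2 + 2*(-7 + 5*(-9)) = -2 + 2*(-7 - 45) = -2 + 2*(-52) = -2 - 104 = -106)
L(-1)*(p - 222) = -(-106 - 222) = -1*(-328) = 328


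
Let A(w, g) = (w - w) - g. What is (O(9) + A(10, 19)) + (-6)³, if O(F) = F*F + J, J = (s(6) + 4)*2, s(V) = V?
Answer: -134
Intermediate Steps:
J = 20 (J = (6 + 4)*2 = 10*2 = 20)
O(F) = 20 + F² (O(F) = F*F + 20 = F² + 20 = 20 + F²)
A(w, g) = -g (A(w, g) = 0 - g = -g)
(O(9) + A(10, 19)) + (-6)³ = ((20 + 9²) - 1*19) + (-6)³ = ((20 + 81) - 19) - 216 = (101 - 19) - 216 = 82 - 216 = -134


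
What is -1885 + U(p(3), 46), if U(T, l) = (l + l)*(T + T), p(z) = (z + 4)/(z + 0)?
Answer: -4367/3 ≈ -1455.7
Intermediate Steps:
p(z) = (4 + z)/z
U(T, l) = 4*T*l (U(T, l) = (2*l)*(2*T) = 4*T*l)
-1885 + U(p(3), 46) = -1885 + 4*((4 + 3)/3)*46 = -1885 + 4*((⅓)*7)*46 = -1885 + 4*(7/3)*46 = -1885 + 1288/3 = -4367/3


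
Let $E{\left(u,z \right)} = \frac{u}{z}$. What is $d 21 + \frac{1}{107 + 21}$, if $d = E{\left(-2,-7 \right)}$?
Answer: $\frac{769}{128} \approx 6.0078$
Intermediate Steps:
$d = \frac{2}{7}$ ($d = - \frac{2}{-7} = \left(-2\right) \left(- \frac{1}{7}\right) = \frac{2}{7} \approx 0.28571$)
$d 21 + \frac{1}{107 + 21} = \frac{2}{7} \cdot 21 + \frac{1}{107 + 21} = 6 + \frac{1}{128} = \frac{769}{128}$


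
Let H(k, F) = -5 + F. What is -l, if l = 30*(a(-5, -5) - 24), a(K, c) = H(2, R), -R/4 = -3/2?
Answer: 690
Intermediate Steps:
R = 6 (R = -(-12)/2 = -4*(-3/2) = 6)
a(K, c) = 1 (a(K, c) = -5 + 6 = 1)
l = -690 (l = 30*(1 - 24) = 30*(-23) = -690)
-l = -1*(-690) = 690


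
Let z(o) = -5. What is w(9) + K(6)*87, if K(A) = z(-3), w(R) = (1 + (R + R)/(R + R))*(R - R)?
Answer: -435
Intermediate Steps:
w(R) = 0 (w(R) = (1 + (2*R)/((2*R)))*0 = (1 + (2*R)*(1/(2*R)))*0 = (1 + 1)*0 = 2*0 = 0)
K(A) = -5
w(9) + K(6)*87 = 0 - 5*87 = 0 - 435 = -435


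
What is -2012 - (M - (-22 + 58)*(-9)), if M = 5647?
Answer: -7983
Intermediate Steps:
-2012 - (M - (-22 + 58)*(-9)) = -2012 - (5647 - (-22 + 58)*(-9)) = -2012 - (5647 - 36*(-9)) = -2012 - (5647 - 1*(-324)) = -2012 - (5647 + 324) = -2012 - 1*5971 = -2012 - 5971 = -7983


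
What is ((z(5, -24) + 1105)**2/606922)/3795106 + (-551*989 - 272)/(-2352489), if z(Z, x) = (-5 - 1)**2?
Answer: 59800272734570441/258026967019665188 ≈ 0.23176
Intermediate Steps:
z(Z, x) = 36 (z(Z, x) = (-6)**2 = 36)
((z(5, -24) + 1105)**2/606922)/3795106 + (-551*989 - 272)/(-2352489) = ((36 + 1105)**2/606922)/3795106 + (-551*989 - 272)/(-2352489) = (1141**2*(1/606922))*(1/3795106) + (-544939 - 272)*(-1/2352489) = (1301881*(1/606922))*(1/3795106) - 545211*(-1/2352489) = (1301881/606922)*(1/3795106) + 181737/784163 = 185983/329047617676 + 181737/784163 = 59800272734570441/258026967019665188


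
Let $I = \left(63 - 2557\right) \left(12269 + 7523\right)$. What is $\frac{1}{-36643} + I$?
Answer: $- \frac{1808744210465}{36643} \approx -4.9361 \cdot 10^{7}$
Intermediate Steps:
$I = -49361248$ ($I = \left(-2494\right) 19792 = -49361248$)
$\frac{1}{-36643} + I = \frac{1}{-36643} - 49361248 = - \frac{1}{36643} - 49361248 = - \frac{1808744210465}{36643}$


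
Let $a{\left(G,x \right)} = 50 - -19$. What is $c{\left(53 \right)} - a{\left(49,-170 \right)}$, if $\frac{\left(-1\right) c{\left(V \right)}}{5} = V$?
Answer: $-334$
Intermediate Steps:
$a{\left(G,x \right)} = 69$ ($a{\left(G,x \right)} = 50 + 19 = 69$)
$c{\left(V \right)} = - 5 V$
$c{\left(53 \right)} - a{\left(49,-170 \right)} = \left(-5\right) 53 - 69 = -265 - 69 = -334$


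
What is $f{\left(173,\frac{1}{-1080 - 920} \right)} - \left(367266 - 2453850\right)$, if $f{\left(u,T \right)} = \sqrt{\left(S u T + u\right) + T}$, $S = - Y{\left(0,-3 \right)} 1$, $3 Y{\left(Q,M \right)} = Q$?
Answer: $2086584 + \frac{\sqrt{1729995}}{100} \approx 2.0866 \cdot 10^{6}$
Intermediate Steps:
$Y{\left(Q,M \right)} = \frac{Q}{3}$
$S = 0$ ($S = - \frac{0}{3} \cdot 1 = \left(-1\right) 0 \cdot 1 = 0 \cdot 1 = 0$)
$f{\left(u,T \right)} = \sqrt{T + u}$ ($f{\left(u,T \right)} = \sqrt{\left(0 u T + u\right) + T} = \sqrt{\left(0 T + u\right) + T} = \sqrt{\left(0 + u\right) + T} = \sqrt{u + T} = \sqrt{T + u}$)
$f{\left(173,\frac{1}{-1080 - 920} \right)} - \left(367266 - 2453850\right) = \sqrt{\frac{1}{-1080 - 920} + 173} - \left(367266 - 2453850\right) = \sqrt{\frac{1}{-2000} + 173} - \left(367266 - 2453850\right) = \sqrt{- \frac{1}{2000} + 173} - -2086584 = \sqrt{\frac{345999}{2000}} + 2086584 = \frac{\sqrt{1729995}}{100} + 2086584 = 2086584 + \frac{\sqrt{1729995}}{100}$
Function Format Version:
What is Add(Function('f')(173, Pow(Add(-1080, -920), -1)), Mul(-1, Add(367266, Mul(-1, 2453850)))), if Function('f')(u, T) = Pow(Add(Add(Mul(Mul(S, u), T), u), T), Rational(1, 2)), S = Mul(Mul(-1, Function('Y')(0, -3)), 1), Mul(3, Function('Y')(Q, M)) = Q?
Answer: Add(2086584, Mul(Rational(1, 100), Pow(1729995, Rational(1, 2)))) ≈ 2.0866e+6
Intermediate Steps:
Function('Y')(Q, M) = Mul(Rational(1, 3), Q)
S = 0 (S = Mul(Mul(-1, Mul(Rational(1, 3), 0)), 1) = Mul(Mul(-1, 0), 1) = Mul(0, 1) = 0)
Function('f')(u, T) = Pow(Add(T, u), Rational(1, 2)) (Function('f')(u, T) = Pow(Add(Add(Mul(Mul(0, u), T), u), T), Rational(1, 2)) = Pow(Add(Add(Mul(0, T), u), T), Rational(1, 2)) = Pow(Add(Add(0, u), T), Rational(1, 2)) = Pow(Add(u, T), Rational(1, 2)) = Pow(Add(T, u), Rational(1, 2)))
Add(Function('f')(173, Pow(Add(-1080, -920), -1)), Mul(-1, Add(367266, Mul(-1, 2453850)))) = Add(Pow(Add(Pow(Add(-1080, -920), -1), 173), Rational(1, 2)), Mul(-1, Add(367266, Mul(-1, 2453850)))) = Add(Pow(Add(Pow(-2000, -1), 173), Rational(1, 2)), Mul(-1, Add(367266, -2453850))) = Add(Pow(Add(Rational(-1, 2000), 173), Rational(1, 2)), Mul(-1, -2086584)) = Add(Pow(Rational(345999, 2000), Rational(1, 2)), 2086584) = Add(Mul(Rational(1, 100), Pow(1729995, Rational(1, 2))), 2086584) = Add(2086584, Mul(Rational(1, 100), Pow(1729995, Rational(1, 2))))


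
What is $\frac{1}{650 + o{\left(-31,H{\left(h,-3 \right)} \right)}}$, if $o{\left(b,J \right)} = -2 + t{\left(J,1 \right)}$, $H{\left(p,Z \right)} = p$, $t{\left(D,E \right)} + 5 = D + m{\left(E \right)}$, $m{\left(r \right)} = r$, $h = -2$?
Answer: $\frac{1}{642} \approx 0.0015576$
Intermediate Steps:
$t{\left(D,E \right)} = -5 + D + E$ ($t{\left(D,E \right)} = -5 + \left(D + E\right) = -5 + D + E$)
$o{\left(b,J \right)} = -6 + J$ ($o{\left(b,J \right)} = -2 + \left(-5 + J + 1\right) = -2 + \left(-4 + J\right) = -6 + J$)
$\frac{1}{650 + o{\left(-31,H{\left(h,-3 \right)} \right)}} = \frac{1}{650 - 8} = \frac{1}{642}$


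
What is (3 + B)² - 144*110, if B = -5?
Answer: -15836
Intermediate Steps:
(3 + B)² - 144*110 = (3 - 5)² - 144*110 = (-2)² - 15840 = 4 - 15840 = -15836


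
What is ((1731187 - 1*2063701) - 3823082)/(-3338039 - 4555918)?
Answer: 4155596/7893957 ≈ 0.52643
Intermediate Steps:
((1731187 - 1*2063701) - 3823082)/(-3338039 - 4555918) = ((1731187 - 2063701) - 3823082)/(-7893957) = (-332514 - 3823082)*(-1/7893957) = -4155596*(-1/7893957) = 4155596/7893957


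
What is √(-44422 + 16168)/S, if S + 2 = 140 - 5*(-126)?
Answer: I*√28254/768 ≈ 0.21887*I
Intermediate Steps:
S = 768 (S = -2 + (140 - 5*(-126)) = -2 + (140 + 630) = -2 + 770 = 768)
√(-44422 + 16168)/S = √(-44422 + 16168)/768 = √(-28254)*(1/768) = (I*√28254)*(1/768) = I*√28254/768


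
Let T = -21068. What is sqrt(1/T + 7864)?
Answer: 7*sqrt(17808775133)/10534 ≈ 88.679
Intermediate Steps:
sqrt(1/T + 7864) = sqrt(1/(-21068) + 7864) = sqrt(-1/21068 + 7864) = sqrt(165678751/21068) = 7*sqrt(17808775133)/10534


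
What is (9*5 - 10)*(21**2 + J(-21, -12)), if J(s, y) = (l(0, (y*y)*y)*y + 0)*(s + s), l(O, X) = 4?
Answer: 85995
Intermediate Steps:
J(s, y) = 8*s*y (J(s, y) = (4*y + 0)*(s + s) = (4*y)*(2*s) = 8*s*y)
(9*5 - 10)*(21**2 + J(-21, -12)) = (9*5 - 10)*(21**2 + 8*(-21)*(-12)) = (45 - 10)*(441 + 2016) = 35*2457 = 85995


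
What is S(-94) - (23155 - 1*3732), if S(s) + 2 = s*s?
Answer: -10589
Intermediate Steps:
S(s) = -2 + s² (S(s) = -2 + s*s = -2 + s²)
S(-94) - (23155 - 1*3732) = (-2 + (-94)²) - (23155 - 1*3732) = (-2 + 8836) - (23155 - 3732) = 8834 - 1*19423 = 8834 - 19423 = -10589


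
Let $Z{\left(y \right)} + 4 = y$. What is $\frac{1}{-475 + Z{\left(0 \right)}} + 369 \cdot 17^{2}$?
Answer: $\frac{51081038}{479} \approx 1.0664 \cdot 10^{5}$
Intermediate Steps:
$Z{\left(y \right)} = -4 + y$
$\frac{1}{-475 + Z{\left(0 \right)}} + 369 \cdot 17^{2} = \frac{1}{-475 + \left(-4 + 0\right)} + 369 \cdot 17^{2} = \frac{1}{-475 - 4} + 369 \cdot 289 = \frac{1}{-479} + 106641 = - \frac{1}{479} + 106641 = \frac{51081038}{479}$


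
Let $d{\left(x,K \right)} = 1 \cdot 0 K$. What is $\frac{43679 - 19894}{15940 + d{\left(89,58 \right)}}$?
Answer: $\frac{4757}{3188} \approx 1.4922$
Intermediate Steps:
$d{\left(x,K \right)} = 0$ ($d{\left(x,K \right)} = 0 K = 0$)
$\frac{43679 - 19894}{15940 + d{\left(89,58 \right)}} = \frac{43679 - 19894}{15940 + 0} = \frac{23785}{15940} = 23785 \cdot \frac{1}{15940} = \frac{4757}{3188}$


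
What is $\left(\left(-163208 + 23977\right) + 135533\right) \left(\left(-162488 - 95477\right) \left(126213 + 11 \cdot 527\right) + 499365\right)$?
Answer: $125929696133930$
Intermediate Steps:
$\left(\left(-163208 + 23977\right) + 135533\right) \left(\left(-162488 - 95477\right) \left(126213 + 11 \cdot 527\right) + 499365\right) = \left(-139231 + 135533\right) \left(- 257965 \left(126213 + 5797\right) + 499365\right) = - 3698 \left(\left(-257965\right) 132010 + 499365\right) = - 3698 \left(-34053959650 + 499365\right) = \left(-3698\right) \left(-34053460285\right) = 125929696133930$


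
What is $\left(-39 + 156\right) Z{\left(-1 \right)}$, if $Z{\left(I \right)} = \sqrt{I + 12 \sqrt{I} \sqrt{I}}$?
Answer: $117 i \sqrt{13} \approx 421.85 i$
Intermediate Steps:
$Z{\left(I \right)} = \sqrt{13} \sqrt{I}$ ($Z{\left(I \right)} = \sqrt{I + 12 I} = \sqrt{13 I} = \sqrt{13} \sqrt{I}$)
$\left(-39 + 156\right) Z{\left(-1 \right)} = \left(-39 + 156\right) \sqrt{13} \sqrt{-1} = 117 \sqrt{13} i = 117 i \sqrt{13}$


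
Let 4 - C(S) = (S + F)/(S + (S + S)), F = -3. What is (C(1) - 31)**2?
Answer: 6241/9 ≈ 693.44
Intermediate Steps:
C(S) = 4 - (-3 + S)/(3*S) (C(S) = 4 - (S - 3)/(S + (S + S)) = 4 - (-3 + S)/(S + 2*S) = 4 - (-3 + S)/(3*S))
(C(1) - 31)**2 = ((11/3 + 1/1) - 31)**2 = ((11/3 + 1) - 31)**2 = (14/3 - 31)**2 = (-79/3)**2 = 6241/9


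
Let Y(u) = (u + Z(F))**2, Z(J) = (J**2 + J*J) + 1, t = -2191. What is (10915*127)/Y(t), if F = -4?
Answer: 1386205/4656964 ≈ 0.29766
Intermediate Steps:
Z(J) = 1 + 2*J**2 (Z(J) = (J**2 + J**2) + 1 = 2*J**2 + 1 = 1 + 2*J**2)
Y(u) = (33 + u)**2 (Y(u) = (u + (1 + 2*(-4)**2))**2 = (u + (1 + 2*16))**2 = (u + (1 + 32))**2 = (u + 33)**2 = (33 + u)**2)
(10915*127)/Y(t) = (10915*127)/((33 - 2191)**2) = 1386205/((-2158)**2) = 1386205/4656964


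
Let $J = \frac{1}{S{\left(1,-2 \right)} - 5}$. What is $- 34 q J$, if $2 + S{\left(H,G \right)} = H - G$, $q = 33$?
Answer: $\frac{561}{2} \approx 280.5$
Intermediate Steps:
$S{\left(H,G \right)} = -2 + H - G$ ($S{\left(H,G \right)} = -2 - \left(G - H\right) = -2 + H - G$)
$J = - \frac{1}{4}$ ($J = \frac{1}{\left(-2 + 1 - -2\right) - 5} = \frac{1}{\left(-2 + 1 + 2\right) - 5} = \frac{1}{1 - 5} = \frac{1}{-4} = - \frac{1}{4} \approx -0.25$)
$- 34 q J = \left(-34\right) 33 \left(- \frac{1}{4}\right) = \left(-1122\right) \left(- \frac{1}{4}\right) = \frac{561}{2}$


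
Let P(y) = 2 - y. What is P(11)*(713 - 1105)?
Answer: 3528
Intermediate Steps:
P(11)*(713 - 1105) = (2 - 1*11)*(713 - 1105) = (2 - 11)*(-392) = -9*(-392) = 3528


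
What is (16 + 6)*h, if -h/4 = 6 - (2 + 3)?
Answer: -88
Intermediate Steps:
h = -4 (h = -4*(6 - (2 + 3)) = -4*(6 - 1*5) = -4*(6 - 5) = -4*1 = -4)
(16 + 6)*h = (16 + 6)*(-4) = 22*(-4) = -88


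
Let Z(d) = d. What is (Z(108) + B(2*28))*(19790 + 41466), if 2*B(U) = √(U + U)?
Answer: 6615648 + 122512*√7 ≈ 6.9398e+6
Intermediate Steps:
B(U) = √2*√U/2 (B(U) = √(U + U)/2 = √(2*U)/2 = (√2*√U)/2 = √2*√U/2)
(Z(108) + B(2*28))*(19790 + 41466) = (108 + √2*√(2*28)/2)*(19790 + 41466) = (108 + √2*√56/2)*61256 = (108 + √2*(2*√14)/2)*61256 = (108 + 2*√7)*61256 = 6615648 + 122512*√7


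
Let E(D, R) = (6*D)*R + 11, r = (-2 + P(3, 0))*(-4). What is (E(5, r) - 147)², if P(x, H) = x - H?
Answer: 65536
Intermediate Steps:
r = -4 (r = (-2 + (3 - 1*0))*(-4) = (-2 + (3 + 0))*(-4) = (-2 + 3)*(-4) = 1*(-4) = -4)
E(D, R) = 11 + 6*D*R (E(D, R) = 6*D*R + 11 = 11 + 6*D*R)
(E(5, r) - 147)² = ((11 + 6*5*(-4)) - 147)² = ((11 - 120) - 147)² = (-109 - 147)² = (-256)² = 65536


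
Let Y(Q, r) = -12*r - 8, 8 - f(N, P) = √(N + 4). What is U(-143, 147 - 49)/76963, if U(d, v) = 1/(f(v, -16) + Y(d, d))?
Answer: 286/37770284917 + √102/226621709502 ≈ 7.6166e-9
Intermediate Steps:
f(N, P) = 8 - √(4 + N) (f(N, P) = 8 - √(N + 4) = 8 - √(4 + N))
Y(Q, r) = -8 - 12*r
U(d, v) = 1/(-√(4 + v) - 12*d) (U(d, v) = 1/((8 - √(4 + v)) + (-8 - 12*d)) = 1/(-√(4 + v) - 12*d))
U(-143, 147 - 49)/76963 = -1/(√(4 + (147 - 49)) + 12*(-143))/76963 = -1/(√(4 + 98) - 1716)*(1/76963) = -1/(√102 - 1716)*(1/76963) = -1/(-1716 + √102)*(1/76963) = -1/(76963*(-1716 + √102))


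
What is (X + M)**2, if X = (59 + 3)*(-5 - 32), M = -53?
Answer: 5508409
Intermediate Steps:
X = -2294 (X = 62*(-37) = -2294)
(X + M)**2 = (-2294 - 53)**2 = (-2347)**2 = 5508409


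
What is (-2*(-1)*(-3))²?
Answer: 36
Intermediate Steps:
(-2*(-1)*(-3))² = (2*(-3))² = (-6)² = 36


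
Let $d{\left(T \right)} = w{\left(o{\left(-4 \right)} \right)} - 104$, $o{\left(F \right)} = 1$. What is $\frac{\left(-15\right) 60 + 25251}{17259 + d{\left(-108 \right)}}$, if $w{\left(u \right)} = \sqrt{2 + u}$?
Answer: $\frac{417741405}{294294022} - \frac{24351 \sqrt{3}}{294294022} \approx 1.4193$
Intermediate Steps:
$d{\left(T \right)} = -104 + \sqrt{3}$ ($d{\left(T \right)} = \sqrt{2 + 1} - 104 = \sqrt{3} - 104 = -104 + \sqrt{3}$)
$\frac{\left(-15\right) 60 + 25251}{17259 + d{\left(-108 \right)}} = \frac{\left(-15\right) 60 + 25251}{17259 - \left(104 - \sqrt{3}\right)} = \frac{-900 + 25251}{17155 + \sqrt{3}} = \frac{24351}{17155 + \sqrt{3}}$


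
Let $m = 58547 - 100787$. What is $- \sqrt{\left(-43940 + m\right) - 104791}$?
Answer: $- 3 i \sqrt{21219} \approx - 437.0 i$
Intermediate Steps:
$m = -42240$ ($m = 58547 - 100787 = -42240$)
$- \sqrt{\left(-43940 + m\right) - 104791} = - \sqrt{\left(-43940 - 42240\right) - 104791} = - \sqrt{-86180 - 104791} = - \sqrt{-190971} = - 3 i \sqrt{21219}$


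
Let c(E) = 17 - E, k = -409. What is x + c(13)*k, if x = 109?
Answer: -1527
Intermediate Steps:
x + c(13)*k = 109 + (17 - 1*13)*(-409) = 109 + (17 - 13)*(-409) = 109 + 4*(-409) = 109 - 1636 = -1527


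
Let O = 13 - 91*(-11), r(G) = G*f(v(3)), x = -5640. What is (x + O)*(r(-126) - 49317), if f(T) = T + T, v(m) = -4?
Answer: 223477434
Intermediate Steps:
f(T) = 2*T
r(G) = -8*G (r(G) = G*(2*(-4)) = G*(-8) = -8*G)
O = 1014 (O = 13 + 1001 = 1014)
(x + O)*(r(-126) - 49317) = (-5640 + 1014)*(-8*(-126) - 49317) = -4626*(1008 - 49317) = -4626*(-48309) = 223477434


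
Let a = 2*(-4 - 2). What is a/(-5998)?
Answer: 6/2999 ≈ 0.0020007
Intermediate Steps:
a = -12 (a = 2*(-6) = -12)
a/(-5998) = -12/(-5998) = -12*(-1/5998) = 6/2999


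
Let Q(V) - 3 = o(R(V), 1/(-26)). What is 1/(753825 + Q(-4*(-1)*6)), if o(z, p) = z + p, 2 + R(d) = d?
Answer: 26/19600099 ≈ 1.3265e-6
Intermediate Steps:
R(d) = -2 + d
o(z, p) = p + z
Q(V) = 25/26 + V (Q(V) = 3 + (1/(-26) + (-2 + V)) = 3 + (-1/26 + (-2 + V)) = 3 + (-53/26 + V) = 25/26 + V)
1/(753825 + Q(-4*(-1)*6)) = 1/(753825 + (25/26 - 4*(-1)*6)) = 1/(753825 + (25/26 + 4*6)) = 1/(753825 + (25/26 + 24)) = 1/(753825 + 649/26) = 1/(19600099/26) = 26/19600099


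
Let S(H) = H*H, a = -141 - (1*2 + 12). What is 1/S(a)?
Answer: 1/24025 ≈ 4.1623e-5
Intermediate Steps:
a = -155 (a = -141 - (2 + 12) = -141 - 1*14 = -141 - 14 = -155)
S(H) = H**2
1/S(a) = 1/((-155)**2) = 1/24025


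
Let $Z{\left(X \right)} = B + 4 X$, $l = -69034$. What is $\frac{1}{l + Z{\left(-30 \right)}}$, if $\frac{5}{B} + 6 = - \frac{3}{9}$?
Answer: $- \frac{19}{1313941} \approx -1.446 \cdot 10^{-5}$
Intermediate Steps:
$B = - \frac{15}{19}$ ($B = \frac{5}{-6 - \frac{3}{9}} = \frac{5}{-6 - \frac{1}{3}} = \frac{5}{- \frac{19}{3}} = 5 \left(- \frac{3}{19}\right) = - \frac{15}{19} \approx -0.78947$)
$Z{\left(X \right)} = - \frac{15}{19} + 4 X$
$\frac{1}{l + Z{\left(-30 \right)}} = \frac{1}{-69034 + \left(- \frac{15}{19} + 4 \left(-30\right)\right)} = \frac{1}{-69034 - \frac{2295}{19}} = \frac{1}{- \frac{1313941}{19}} = - \frac{19}{1313941}$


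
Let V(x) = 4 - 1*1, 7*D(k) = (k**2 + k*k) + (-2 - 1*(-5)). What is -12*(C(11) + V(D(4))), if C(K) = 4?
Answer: -84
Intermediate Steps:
D(k) = 3/7 + 2*k**2/7 (D(k) = ((k**2 + k*k) + (-2 - 1*(-5)))/7 = ((k**2 + k**2) + (-2 + 5))/7 = (2*k**2 + 3)/7 = (3 + 2*k**2)/7 = 3/7 + 2*k**2/7)
V(x) = 3 (V(x) = 4 - 1 = 3)
-12*(C(11) + V(D(4))) = -12*(4 + 3) = -12*7 = -84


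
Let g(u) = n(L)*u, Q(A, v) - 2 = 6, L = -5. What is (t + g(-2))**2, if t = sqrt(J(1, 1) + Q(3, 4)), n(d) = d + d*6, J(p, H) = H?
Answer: 5329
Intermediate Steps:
Q(A, v) = 8 (Q(A, v) = 2 + 6 = 8)
n(d) = 7*d (n(d) = d + 6*d = 7*d)
g(u) = -35*u (g(u) = (7*(-5))*u = -35*u)
t = 3 (t = sqrt(1 + 8) = sqrt(9) = 3)
(t + g(-2))**2 = (3 - 35*(-2))**2 = (3 + 70)**2 = 73**2 = 5329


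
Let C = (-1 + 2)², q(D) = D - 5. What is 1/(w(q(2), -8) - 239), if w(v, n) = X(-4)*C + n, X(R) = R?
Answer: -1/251 ≈ -0.0039841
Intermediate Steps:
q(D) = -5 + D
C = 1 (C = 1² = 1)
w(v, n) = -4 + n (w(v, n) = -4*1 + n = -4 + n)
1/(w(q(2), -8) - 239) = 1/((-4 - 8) - 239) = 1/(-12 - 239) = 1/(-251) = -1/251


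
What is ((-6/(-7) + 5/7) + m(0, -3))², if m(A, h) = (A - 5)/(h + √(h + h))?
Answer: 2*(748*√6 + 1949*I)/(147*(I + 2*√6)) ≈ 5.9456 + 4.1991*I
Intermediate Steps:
m(A, h) = (-5 + A)/(h + √2*√h) (m(A, h) = (-5 + A)/(h + √(2*h)) = (-5 + A)/(h + √2*√h))
((-6/(-7) + 5/7) + m(0, -3))² = ((-6/(-7) + 5/7) + (-5 + 0)/(-3 + √2*√(-3)))² = ((-6*(-⅐) + 5*(⅐)) - 5/(-3 + √2*(I*√3)))² = ((6/7 + 5/7) - 5/(-3 + I*√6))² = (11/7 - 5/(-3 + I*√6))²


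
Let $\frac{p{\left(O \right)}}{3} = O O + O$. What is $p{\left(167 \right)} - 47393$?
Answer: $36775$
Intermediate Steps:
$p{\left(O \right)} = 3 O + 3 O^{2}$ ($p{\left(O \right)} = 3 \left(O O + O\right) = 3 \left(O^{2} + O\right) = 3 \left(O + O^{2}\right) = 3 O + 3 O^{2}$)
$p{\left(167 \right)} - 47393 = 3 \cdot 167 \left(1 + 167\right) - 47393 = 3 \cdot 167 \cdot 168 - 47393 = 84168 - 47393 = 36775$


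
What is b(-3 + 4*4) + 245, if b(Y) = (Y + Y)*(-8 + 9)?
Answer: 271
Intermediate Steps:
b(Y) = 2*Y (b(Y) = (2*Y)*1 = 2*Y)
b(-3 + 4*4) + 245 = 2*(-3 + 4*4) + 245 = 2*(-3 + 16) + 245 = 2*13 + 245 = 26 + 245 = 271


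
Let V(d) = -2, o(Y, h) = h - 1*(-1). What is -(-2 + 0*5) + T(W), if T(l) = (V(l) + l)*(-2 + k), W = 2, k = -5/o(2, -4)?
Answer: 2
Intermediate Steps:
o(Y, h) = 1 + h (o(Y, h) = h + 1 = 1 + h)
k = 5/3 (k = -5/(1 - 4) = -5/(-3) = -5*(-1/3) = 5/3 ≈ 1.6667)
T(l) = 2/3 - l/3 (T(l) = (-2 + l)*(-2 + 5/3) = (-2 + l)*(-1/3) = 2/3 - l/3)
-(-2 + 0*5) + T(W) = -(-2 + 0*5) + (2/3 - 1/3*2) = -(-2 + 0) + (2/3 - 2/3) = -1*(-2) + 0 = 2 + 0 = 2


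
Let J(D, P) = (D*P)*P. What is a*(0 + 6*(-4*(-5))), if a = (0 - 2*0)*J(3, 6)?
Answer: 0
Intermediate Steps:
J(D, P) = D*P²
a = 0 (a = (0 - 2*0)*(3*6²) = (0 + 0)*(3*36) = 0*108 = 0)
a*(0 + 6*(-4*(-5))) = 0*(0 + 6*(-4*(-5))) = 0*(0 + 6*20) = 0*(0 + 120) = 0*120 = 0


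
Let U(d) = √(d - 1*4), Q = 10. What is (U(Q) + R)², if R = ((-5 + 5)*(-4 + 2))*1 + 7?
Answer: (7 + √6)² ≈ 89.293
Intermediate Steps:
U(d) = √(-4 + d) (U(d) = √(d - 4) = √(-4 + d))
R = 7 (R = (0*(-2))*1 + 7 = 0*1 + 7 = 0 + 7 = 7)
(U(Q) + R)² = (√(-4 + 10) + 7)² = (√6 + 7)² = (7 + √6)²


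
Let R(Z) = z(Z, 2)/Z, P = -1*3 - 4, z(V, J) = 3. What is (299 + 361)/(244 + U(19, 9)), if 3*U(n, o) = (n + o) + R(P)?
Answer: 13860/5317 ≈ 2.6067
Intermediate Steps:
P = -7 (P = -3 - 4 = -7)
R(Z) = 3/Z
U(n, o) = -1/7 + n/3 + o/3 (U(n, o) = ((n + o) + 3/(-7))/3 = ((n + o) + 3*(-1/7))/3 = ((n + o) - 3/7)/3 = (-3/7 + n + o)/3 = -1/7 + n/3 + o/3)
(299 + 361)/(244 + U(19, 9)) = (299 + 361)/(244 + (-1/7 + (1/3)*19 + (1/3)*9)) = 660/(244 + (-1/7 + 19/3 + 3)) = 660/(244 + 193/21) = 660/(5317/21) = 660*(21/5317) = 13860/5317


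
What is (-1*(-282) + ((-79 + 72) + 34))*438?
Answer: 135342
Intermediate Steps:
(-1*(-282) + ((-79 + 72) + 34))*438 = (282 + (-7 + 34))*438 = (282 + 27)*438 = 309*438 = 135342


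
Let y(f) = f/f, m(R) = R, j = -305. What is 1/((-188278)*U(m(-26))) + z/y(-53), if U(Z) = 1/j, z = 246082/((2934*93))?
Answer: 23207524853/25686955818 ≈ 0.90347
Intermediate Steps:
y(f) = 1
z = 123041/136431 (z = 246082/272862 = 246082*(1/272862) = 123041/136431 ≈ 0.90186)
U(Z) = -1/305 (U(Z) = 1/(-305) = -1/305)
1/((-188278)*U(m(-26))) + z/y(-53) = 1/((-188278)*(-1/305)) + (123041/136431)/1 = -1/188278*(-305) + (123041/136431)*1 = 305/188278 + 123041/136431 = 23207524853/25686955818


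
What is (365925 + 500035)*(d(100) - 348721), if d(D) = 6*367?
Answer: -300071593240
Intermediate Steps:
d(D) = 2202
(365925 + 500035)*(d(100) - 348721) = (365925 + 500035)*(2202 - 348721) = 865960*(-346519) = -300071593240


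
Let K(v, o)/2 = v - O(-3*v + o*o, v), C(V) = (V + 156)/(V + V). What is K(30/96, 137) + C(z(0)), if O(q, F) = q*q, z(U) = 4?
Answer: -90173480881/128 ≈ -7.0448e+8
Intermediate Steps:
C(V) = (156 + V)/(2*V) (C(V) = (156 + V)/((2*V)) = (156 + V)*(1/(2*V)) = (156 + V)/(2*V))
O(q, F) = q**2
K(v, o) = -2*(o**2 - 3*v)**2 + 2*v (K(v, o) = 2*(v - (-3*v + o*o)**2) = 2*(v - (-3*v + o**2)**2) = 2*(v - (o**2 - 3*v)**2) = -2*(o**2 - 3*v)**2 + 2*v)
K(30/96, 137) + C(z(0)) = (-2*(137**2 - 90/96)**2 + 2*(30/96)) + (1/2)*(156 + 4)/4 = (-2*(18769 - 90/96)**2 + 2*(30*(1/96))) + (1/2)*(1/4)*160 = (-2*(18769 - 3*5/16)**2 + 2*(5/16)) + 20 = (-2*(18769 - 15/16)**2 + 5/8) + 20 = (-2*(300289/16)**2 + 5/8) + 20 = (-2*90173483521/256 + 5/8) + 20 = (-90173483521/128 + 5/8) + 20 = -90173483441/128 + 20 = -90173480881/128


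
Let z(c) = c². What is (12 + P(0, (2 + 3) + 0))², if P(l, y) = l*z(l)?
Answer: 144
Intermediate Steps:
P(l, y) = l³ (P(l, y) = l*l² = l³)
(12 + P(0, (2 + 3) + 0))² = (12 + 0³)² = (12 + 0)² = 12² = 144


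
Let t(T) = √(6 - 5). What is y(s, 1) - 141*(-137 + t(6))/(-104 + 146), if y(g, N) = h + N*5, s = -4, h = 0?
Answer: 3231/7 ≈ 461.57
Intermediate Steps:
t(T) = 1 (t(T) = √1 = 1)
y(g, N) = 5*N (y(g, N) = 0 + N*5 = 0 + 5*N = 5*N)
y(s, 1) - 141*(-137 + t(6))/(-104 + 146) = 5*1 - 141*(-137 + 1)/(-104 + 146) = 5 - (-19176)/42 = 5 - 141*(-68/21) = 5 + 3196/7 = 3231/7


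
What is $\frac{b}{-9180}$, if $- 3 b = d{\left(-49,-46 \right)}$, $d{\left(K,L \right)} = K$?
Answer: $- \frac{49}{27540} \approx -0.0017792$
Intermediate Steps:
$b = \frac{49}{3}$ ($b = \left(- \frac{1}{3}\right) \left(-49\right) = \frac{49}{3} \approx 16.333$)
$\frac{b}{-9180} = \frac{49}{3 \left(-9180\right)} = \frac{49}{3} \left(- \frac{1}{9180}\right) = - \frac{49}{27540}$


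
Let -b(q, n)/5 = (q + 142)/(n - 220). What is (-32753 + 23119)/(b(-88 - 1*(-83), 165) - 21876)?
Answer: 105974/240499 ≈ 0.44064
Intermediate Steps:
b(q, n) = -5*(142 + q)/(-220 + n) (b(q, n) = -5*(q + 142)/(n - 220) = -5*(142 + q)/(-220 + n))
(-32753 + 23119)/(b(-88 - 1*(-83), 165) - 21876) = (-32753 + 23119)/(5*(-142 - (-88 - 1*(-83)))/(-220 + 165) - 21876) = -9634/(5*(-142 - (-88 + 83))/(-55) - 21876) = -9634/(5*(-1/55)*(-142 - 1*(-5)) - 21876) = -9634/(5*(-1/55)*(-142 + 5) - 21876) = -9634/(5*(-1/55)*(-137) - 21876) = -9634/(137/11 - 21876) = -9634/(-240499/11) = -9634*(-11/240499) = 105974/240499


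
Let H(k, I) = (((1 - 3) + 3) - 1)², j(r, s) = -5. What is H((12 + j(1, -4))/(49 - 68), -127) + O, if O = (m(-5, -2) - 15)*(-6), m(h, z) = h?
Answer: 120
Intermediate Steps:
O = 120 (O = (-5 - 15)*(-6) = -20*(-6) = 120)
H(k, I) = 0 (H(k, I) = ((-2 + 3) - 1)² = (1 - 1)² = 0² = 0)
H((12 + j(1, -4))/(49 - 68), -127) + O = 0 + 120 = 120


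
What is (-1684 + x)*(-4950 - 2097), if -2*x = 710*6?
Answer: 26877258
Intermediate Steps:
x = -2130 (x = -355*6 = -1/2*4260 = -2130)
(-1684 + x)*(-4950 - 2097) = (-1684 - 2130)*(-4950 - 2097) = -3814*(-7047) = 26877258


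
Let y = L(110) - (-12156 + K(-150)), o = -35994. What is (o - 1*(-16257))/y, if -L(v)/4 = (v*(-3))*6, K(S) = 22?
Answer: -19737/20054 ≈ -0.98419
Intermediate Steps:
L(v) = 72*v (L(v) = -4*v*(-3)*6 = -4*(-3*v)*6 = -(-72)*v = 72*v)
y = 20054 (y = 72*110 - (-12156 + 22) = 7920 - 1*(-12134) = 7920 + 12134 = 20054)
(o - 1*(-16257))/y = (-35994 - 1*(-16257))/20054 = (-35994 + 16257)*(1/20054) = -19737*1/20054 = -19737/20054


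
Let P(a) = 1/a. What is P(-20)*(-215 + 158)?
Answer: 57/20 ≈ 2.8500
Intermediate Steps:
P(-20)*(-215 + 158) = (-215 + 158)/(-20) = -1/20*(-57) = 57/20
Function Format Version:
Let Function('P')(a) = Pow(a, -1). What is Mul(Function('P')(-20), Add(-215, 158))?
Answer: Rational(57, 20) ≈ 2.8500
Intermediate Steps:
Mul(Function('P')(-20), Add(-215, 158)) = Mul(Pow(-20, -1), Add(-215, 158)) = Mul(Rational(-1, 20), -57) = Rational(57, 20)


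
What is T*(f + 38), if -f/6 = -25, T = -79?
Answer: -14852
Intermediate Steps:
f = 150 (f = -6*(-25) = 150)
T*(f + 38) = -79*(150 + 38) = -79*188 = -14852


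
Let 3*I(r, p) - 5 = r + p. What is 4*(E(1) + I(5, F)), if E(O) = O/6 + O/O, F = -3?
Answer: 14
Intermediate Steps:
E(O) = 1 + O/6 (E(O) = O*(1/6) + 1 = O/6 + 1 = 1 + O/6)
I(r, p) = 5/3 + p/3 + r/3 (I(r, p) = 5/3 + (r + p)/3 = 5/3 + (p + r)/3 = 5/3 + (p/3 + r/3) = 5/3 + p/3 + r/3)
4*(E(1) + I(5, F)) = 4*((1 + (1/6)*1) + (5/3 + (1/3)*(-3) + (1/3)*5)) = 4*((1 + 1/6) + (5/3 - 1 + 5/3)) = 4*(7/6 + 7/3) = 4*(7/2) = 14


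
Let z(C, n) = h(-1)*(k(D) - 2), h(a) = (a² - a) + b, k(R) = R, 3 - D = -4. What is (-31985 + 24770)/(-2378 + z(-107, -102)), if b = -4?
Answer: 2405/796 ≈ 3.0214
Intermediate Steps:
D = 7 (D = 3 - 1*(-4) = 3 + 4 = 7)
h(a) = -4 + a² - a (h(a) = (a² - a) - 4 = -4 + a² - a)
z(C, n) = -10 (z(C, n) = (-4 + (-1)² - 1*(-1))*(7 - 2) = (-4 + 1 + 1)*5 = -2*5 = -10)
(-31985 + 24770)/(-2378 + z(-107, -102)) = (-31985 + 24770)/(-2378 - 10) = -7215/(-2388) = -7215*(-1/2388) = 2405/796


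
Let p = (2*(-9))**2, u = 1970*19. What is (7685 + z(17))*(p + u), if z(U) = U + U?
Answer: 291423126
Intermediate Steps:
u = 37430
p = 324 (p = (-18)**2 = 324)
z(U) = 2*U
(7685 + z(17))*(p + u) = (7685 + 2*17)*(324 + 37430) = (7685 + 34)*37754 = 7719*37754 = 291423126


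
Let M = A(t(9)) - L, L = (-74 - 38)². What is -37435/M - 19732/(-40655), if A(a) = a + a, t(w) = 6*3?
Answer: 1768727781/508512740 ≈ 3.4782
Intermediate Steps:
t(w) = 18
L = 12544 (L = (-112)² = 12544)
A(a) = 2*a
M = -12508 (M = 2*18 - 1*12544 = 36 - 12544 = -12508)
-37435/M - 19732/(-40655) = -37435/(-12508) - 19732/(-40655) = -37435*(-1/12508) - 19732*(-1/40655) = 37435/12508 + 19732/40655 = 1768727781/508512740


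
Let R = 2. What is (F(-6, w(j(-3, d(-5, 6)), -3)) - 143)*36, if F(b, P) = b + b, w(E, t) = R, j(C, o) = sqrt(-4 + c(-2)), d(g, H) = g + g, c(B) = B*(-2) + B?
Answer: -5580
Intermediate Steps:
c(B) = -B (c(B) = -2*B + B = -B)
d(g, H) = 2*g
j(C, o) = I*sqrt(2) (j(C, o) = sqrt(-4 - 1*(-2)) = sqrt(-4 + 2) = sqrt(-2) = I*sqrt(2))
w(E, t) = 2
F(b, P) = 2*b
(F(-6, w(j(-3, d(-5, 6)), -3)) - 143)*36 = (2*(-6) - 143)*36 = (-12 - 143)*36 = -155*36 = -5580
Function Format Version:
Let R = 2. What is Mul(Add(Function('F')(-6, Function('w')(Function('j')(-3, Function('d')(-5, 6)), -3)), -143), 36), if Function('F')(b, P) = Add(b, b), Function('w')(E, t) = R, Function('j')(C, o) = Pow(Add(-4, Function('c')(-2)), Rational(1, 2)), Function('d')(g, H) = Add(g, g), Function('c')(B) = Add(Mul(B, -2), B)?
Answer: -5580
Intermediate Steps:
Function('c')(B) = Mul(-1, B) (Function('c')(B) = Add(Mul(-2, B), B) = Mul(-1, B))
Function('d')(g, H) = Mul(2, g)
Function('j')(C, o) = Mul(I, Pow(2, Rational(1, 2))) (Function('j')(C, o) = Pow(Add(-4, Mul(-1, -2)), Rational(1, 2)) = Pow(Add(-4, 2), Rational(1, 2)) = Pow(-2, Rational(1, 2)) = Mul(I, Pow(2, Rational(1, 2))))
Function('w')(E, t) = 2
Function('F')(b, P) = Mul(2, b)
Mul(Add(Function('F')(-6, Function('w')(Function('j')(-3, Function('d')(-5, 6)), -3)), -143), 36) = Mul(Add(Mul(2, -6), -143), 36) = Mul(Add(-12, -143), 36) = Mul(-155, 36) = -5580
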